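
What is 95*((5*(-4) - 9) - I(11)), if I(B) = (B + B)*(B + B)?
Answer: -48735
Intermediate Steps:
I(B) = 4*B² (I(B) = (2*B)*(2*B) = 4*B²)
95*((5*(-4) - 9) - I(11)) = 95*((5*(-4) - 9) - 4*11²) = 95*((-20 - 9) - 4*121) = 95*(-29 - 1*484) = 95*(-29 - 484) = 95*(-513) = -48735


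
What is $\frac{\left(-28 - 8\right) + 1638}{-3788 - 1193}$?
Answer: $- \frac{1602}{4981} \approx -0.32162$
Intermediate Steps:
$\frac{\left(-28 - 8\right) + 1638}{-3788 - 1193} = \frac{\left(-28 - 8\right) + 1638}{-4981} = \left(-36 + 1638\right) \left(- \frac{1}{4981}\right) = 1602 \left(- \frac{1}{4981}\right) = - \frac{1602}{4981}$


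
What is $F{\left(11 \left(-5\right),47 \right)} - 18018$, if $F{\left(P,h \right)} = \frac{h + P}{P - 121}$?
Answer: $- \frac{396395}{22} \approx -18018.0$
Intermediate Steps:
$F{\left(P,h \right)} = \frac{P + h}{-121 + P}$
$F{\left(11 \left(-5\right),47 \right)} - 18018 = \frac{11 \left(-5\right) + 47}{-121 + 11 \left(-5\right)} - 18018 = \frac{-55 + 47}{-121 - 55} - 18018 = \frac{1}{-176} \left(-8\right) - 18018 = \left(- \frac{1}{176}\right) \left(-8\right) - 18018 = \frac{1}{22} - 18018 = - \frac{396395}{22}$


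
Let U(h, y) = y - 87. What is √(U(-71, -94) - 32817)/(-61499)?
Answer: -I*√32998/61499 ≈ -0.0029538*I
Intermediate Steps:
U(h, y) = -87 + y
√(U(-71, -94) - 32817)/(-61499) = √((-87 - 94) - 32817)/(-61499) = √(-181 - 32817)*(-1/61499) = √(-32998)*(-1/61499) = (I*√32998)*(-1/61499) = -I*√32998/61499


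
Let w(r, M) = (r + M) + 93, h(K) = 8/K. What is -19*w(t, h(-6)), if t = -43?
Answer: -2774/3 ≈ -924.67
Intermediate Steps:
w(r, M) = 93 + M + r (w(r, M) = (M + r) + 93 = 93 + M + r)
-19*w(t, h(-6)) = -19*(93 + 8/(-6) - 43) = -19*(93 + 8*(-1/6) - 43) = -19*(93 - 4/3 - 43) = -19*146/3 = -2774/3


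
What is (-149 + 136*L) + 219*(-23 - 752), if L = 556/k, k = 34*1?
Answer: -167650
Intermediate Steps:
k = 34
L = 278/17 (L = 556/34 = 556*(1/34) = 278/17 ≈ 16.353)
(-149 + 136*L) + 219*(-23 - 752) = (-149 + 136*(278/17)) + 219*(-23 - 752) = (-149 + 2224) + 219*(-775) = 2075 - 169725 = -167650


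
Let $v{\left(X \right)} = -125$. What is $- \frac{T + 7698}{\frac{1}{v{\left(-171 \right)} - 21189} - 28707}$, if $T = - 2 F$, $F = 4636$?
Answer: $- \frac{33548236}{611860999} \approx -0.05483$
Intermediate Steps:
$T = -9272$ ($T = \left(-2\right) 4636 = -9272$)
$- \frac{T + 7698}{\frac{1}{v{\left(-171 \right)} - 21189} - 28707} = - \frac{-9272 + 7698}{\frac{1}{-125 - 21189} - 28707} = - \frac{-1574}{\frac{1}{-21314} - 28707} = - \frac{-1574}{- \frac{1}{21314} - 28707} = - \frac{-1574}{- \frac{611860999}{21314}} = - \frac{\left(-1574\right) \left(-21314\right)}{611860999} = \left(-1\right) \frac{33548236}{611860999} = - \frac{33548236}{611860999}$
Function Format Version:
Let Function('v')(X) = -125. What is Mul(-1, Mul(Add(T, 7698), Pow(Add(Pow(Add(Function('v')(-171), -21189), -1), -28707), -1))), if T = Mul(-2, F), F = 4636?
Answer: Rational(-33548236, 611860999) ≈ -0.054830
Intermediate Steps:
T = -9272 (T = Mul(-2, 4636) = -9272)
Mul(-1, Mul(Add(T, 7698), Pow(Add(Pow(Add(Function('v')(-171), -21189), -1), -28707), -1))) = Mul(-1, Mul(Add(-9272, 7698), Pow(Add(Pow(Add(-125, -21189), -1), -28707), -1))) = Mul(-1, Mul(-1574, Pow(Add(Pow(-21314, -1), -28707), -1))) = Mul(-1, Mul(-1574, Pow(Add(Rational(-1, 21314), -28707), -1))) = Mul(-1, Mul(-1574, Pow(Rational(-611860999, 21314), -1))) = Mul(-1, Mul(-1574, Rational(-21314, 611860999))) = Mul(-1, Rational(33548236, 611860999)) = Rational(-33548236, 611860999)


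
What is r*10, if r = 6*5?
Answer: 300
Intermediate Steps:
r = 30
r*10 = 30*10 = 300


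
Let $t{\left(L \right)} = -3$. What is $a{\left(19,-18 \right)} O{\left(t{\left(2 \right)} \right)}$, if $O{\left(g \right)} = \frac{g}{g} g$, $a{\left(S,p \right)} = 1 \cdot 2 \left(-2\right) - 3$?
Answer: $21$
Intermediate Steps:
$a{\left(S,p \right)} = -7$ ($a{\left(S,p \right)} = 1 \left(-4\right) - 3 = -4 - 3 = -7$)
$O{\left(g \right)} = g$ ($O{\left(g \right)} = 1 g = g$)
$a{\left(19,-18 \right)} O{\left(t{\left(2 \right)} \right)} = \left(-7\right) \left(-3\right) = 21$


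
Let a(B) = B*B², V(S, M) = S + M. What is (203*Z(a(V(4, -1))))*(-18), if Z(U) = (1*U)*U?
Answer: -2663766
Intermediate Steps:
V(S, M) = M + S
a(B) = B³
Z(U) = U² (Z(U) = U*U = U²)
(203*Z(a(V(4, -1))))*(-18) = (203*((-1 + 4)³)²)*(-18) = (203*(3³)²)*(-18) = (203*27²)*(-18) = (203*729)*(-18) = 147987*(-18) = -2663766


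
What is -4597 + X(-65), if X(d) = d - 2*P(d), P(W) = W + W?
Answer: -4402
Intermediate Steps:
P(W) = 2*W
X(d) = -3*d (X(d) = d - 4*d = -3*d)
-4597 + X(-65) = -4597 - 3*(-65) = -4597 + 195 = -4402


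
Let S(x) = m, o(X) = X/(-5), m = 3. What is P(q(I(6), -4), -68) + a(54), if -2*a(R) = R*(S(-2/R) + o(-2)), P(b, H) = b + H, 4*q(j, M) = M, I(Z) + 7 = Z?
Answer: -804/5 ≈ -160.80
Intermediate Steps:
I(Z) = -7 + Z
q(j, M) = M/4
o(X) = -X/5 (o(X) = X*(-⅕) = -X/5)
S(x) = 3
P(b, H) = H + b
a(R) = -17*R/10 (a(R) = -R*(3 - ⅕*(-2))/2 = -R*(3 + ⅖)/2 = -R*17/(2*5) = -17*R/10)
P(q(I(6), -4), -68) + a(54) = (-68 + (¼)*(-4)) - 17/10*54 = (-68 - 1) - 459/5 = -69 - 459/5 = -804/5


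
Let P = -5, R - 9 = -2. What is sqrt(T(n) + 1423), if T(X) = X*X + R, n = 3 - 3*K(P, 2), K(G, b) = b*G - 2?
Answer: sqrt(2951) ≈ 54.323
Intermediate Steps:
R = 7 (R = 9 - 2 = 7)
K(G, b) = -2 + G*b (K(G, b) = G*b - 2 = -2 + G*b)
n = 39 (n = 3 - 3*(-2 - 5*2) = 3 - 3*(-2 - 10) = 3 - 3*(-12) = 3 + 36 = 39)
T(X) = 7 + X**2 (T(X) = X*X + 7 = X**2 + 7 = 7 + X**2)
sqrt(T(n) + 1423) = sqrt((7 + 39**2) + 1423) = sqrt((7 + 1521) + 1423) = sqrt(1528 + 1423) = sqrt(2951)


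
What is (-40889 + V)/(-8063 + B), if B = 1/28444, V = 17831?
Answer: 655861752/229343971 ≈ 2.8597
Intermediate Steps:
B = 1/28444 ≈ 3.5157e-5
(-40889 + V)/(-8063 + B) = (-40889 + 17831)/(-8063 + 1/28444) = -23058/(-229343971/28444) = -23058*(-28444/229343971) = 655861752/229343971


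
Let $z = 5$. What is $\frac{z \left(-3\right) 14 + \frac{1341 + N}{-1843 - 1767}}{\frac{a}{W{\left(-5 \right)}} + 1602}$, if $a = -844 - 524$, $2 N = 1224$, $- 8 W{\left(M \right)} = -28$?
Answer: $- \frac{1773457}{10201860} \approx -0.17384$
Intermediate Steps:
$W{\left(M \right)} = \frac{7}{2}$ ($W{\left(M \right)} = \left(- \frac{1}{8}\right) \left(-28\right) = \frac{7}{2}$)
$N = 612$ ($N = \frac{1}{2} \cdot 1224 = 612$)
$a = -1368$ ($a = -844 - 524 = -1368$)
$\frac{z \left(-3\right) 14 + \frac{1341 + N}{-1843 - 1767}}{\frac{a}{W{\left(-5 \right)}} + 1602} = \frac{5 \left(-3\right) 14 + \frac{1341 + 612}{-1843 - 1767}}{- \frac{1368}{\frac{7}{2}} + 1602} = \frac{\left(-15\right) 14 + \frac{1953}{-3610}}{\left(-1368\right) \frac{2}{7} + 1602} = \frac{-210 + 1953 \left(- \frac{1}{3610}\right)}{- \frac{2736}{7} + 1602} = \frac{-210 - \frac{1953}{3610}}{\frac{8478}{7}} = \left(- \frac{760053}{3610}\right) \frac{7}{8478} = - \frac{1773457}{10201860}$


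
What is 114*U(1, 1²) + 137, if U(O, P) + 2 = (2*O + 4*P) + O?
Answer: 707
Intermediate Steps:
U(O, P) = -2 + 3*O + 4*P (U(O, P) = -2 + ((2*O + 4*P) + O) = -2 + (3*O + 4*P) = -2 + 3*O + 4*P)
114*U(1, 1²) + 137 = 114*(-2 + 3*1 + 4*1²) + 137 = 114*(-2 + 3 + 4*1) + 137 = 114*(-2 + 3 + 4) + 137 = 114*5 + 137 = 570 + 137 = 707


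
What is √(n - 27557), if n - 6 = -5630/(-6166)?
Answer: 11*I*√2164136514/3083 ≈ 165.98*I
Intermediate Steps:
n = 21313/3083 (n = 6 - 5630/(-6166) = 6 - 5630*(-1/6166) = 6 + 2815/3083 = 21313/3083 ≈ 6.9131)
√(n - 27557) = √(21313/3083 - 27557) = √(-84936918/3083) = 11*I*√2164136514/3083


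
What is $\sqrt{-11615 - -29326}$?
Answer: $\sqrt{17711} \approx 133.08$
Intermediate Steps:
$\sqrt{-11615 - -29326} = \sqrt{-11615 + 29326} = \sqrt{17711}$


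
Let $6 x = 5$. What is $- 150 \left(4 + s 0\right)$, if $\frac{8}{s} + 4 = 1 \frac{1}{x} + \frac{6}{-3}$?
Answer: $-600$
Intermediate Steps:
$x = \frac{5}{6}$ ($x = \frac{1}{6} \cdot 5 = \frac{5}{6} \approx 0.83333$)
$s = - \frac{5}{3}$ ($s = \frac{8}{-4 + \left(1 \frac{1}{\frac{5}{6}} + \frac{6}{-3}\right)} = \frac{8}{-4 + \left(1 \cdot \frac{6}{5} + 6 \left(- \frac{1}{3}\right)\right)} = \frac{8}{-4 + \left(\frac{6}{5} - 2\right)} = \frac{8}{-4 - \frac{4}{5}} = \frac{8}{- \frac{24}{5}} = 8 \left(- \frac{5}{24}\right) = - \frac{5}{3} \approx -1.6667$)
$- 150 \left(4 + s 0\right) = - 150 \left(4 - 0\right) = - 150 \left(4 + 0\right) = \left(-150\right) 4 = -600$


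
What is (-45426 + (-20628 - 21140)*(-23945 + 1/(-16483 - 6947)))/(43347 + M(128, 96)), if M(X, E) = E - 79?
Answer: 158324953631/6864990 ≈ 23063.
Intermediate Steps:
M(X, E) = -79 + E
(-45426 + (-20628 - 21140)*(-23945 + 1/(-16483 - 6947)))/(43347 + M(128, 96)) = (-45426 + (-20628 - 21140)*(-23945 + 1/(-16483 - 6947)))/(43347 + (-79 + 96)) = (-45426 - 41768*(-23945 + 1/(-23430)))/(43347 + 17) = (-45426 - 41768*(-23945 - 1/23430))/43364 = (-45426 - 41768*(-561031351/23430))*(1/43364) = (-45426 + 11716578734284/11715)*(1/43364) = (11716046568694/11715)*(1/43364) = 158324953631/6864990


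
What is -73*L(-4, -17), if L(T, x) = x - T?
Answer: 949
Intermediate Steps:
-73*L(-4, -17) = -73*(-17 - 1*(-4)) = -73*(-17 + 4) = -73*(-13) = 949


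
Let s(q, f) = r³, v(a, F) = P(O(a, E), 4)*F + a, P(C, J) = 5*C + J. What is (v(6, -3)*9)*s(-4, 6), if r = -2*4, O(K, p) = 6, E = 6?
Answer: 442368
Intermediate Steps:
P(C, J) = J + 5*C
r = -8
v(a, F) = a + 34*F (v(a, F) = (4 + 5*6)*F + a = (4 + 30)*F + a = 34*F + a = a + 34*F)
s(q, f) = -512 (s(q, f) = (-8)³ = -512)
(v(6, -3)*9)*s(-4, 6) = ((6 + 34*(-3))*9)*(-512) = ((6 - 102)*9)*(-512) = -96*9*(-512) = -864*(-512) = 442368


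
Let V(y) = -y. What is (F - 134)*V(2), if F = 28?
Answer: 212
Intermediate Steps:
(F - 134)*V(2) = (28 - 134)*(-1*2) = -106*(-2) = 212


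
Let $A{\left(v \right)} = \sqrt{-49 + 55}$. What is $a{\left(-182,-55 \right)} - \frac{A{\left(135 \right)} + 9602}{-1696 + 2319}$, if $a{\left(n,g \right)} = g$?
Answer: $- \frac{43867}{623} - \frac{\sqrt{6}}{623} \approx -70.417$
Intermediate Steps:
$A{\left(v \right)} = \sqrt{6}$
$a{\left(-182,-55 \right)} - \frac{A{\left(135 \right)} + 9602}{-1696 + 2319} = -55 - \frac{\sqrt{6} + 9602}{-1696 + 2319} = -55 - \frac{9602 + \sqrt{6}}{623} = -55 - \left(9602 + \sqrt{6}\right) \frac{1}{623} = -55 - \left(\frac{9602}{623} + \frac{\sqrt{6}}{623}\right) = - \frac{43867}{623} - \frac{\sqrt{6}}{623}$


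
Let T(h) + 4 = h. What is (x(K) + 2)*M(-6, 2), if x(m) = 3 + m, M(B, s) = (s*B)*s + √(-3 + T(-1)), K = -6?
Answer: 24 - 2*I*√2 ≈ 24.0 - 2.8284*I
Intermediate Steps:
T(h) = -4 + h
M(B, s) = B*s² + 2*I*√2 (M(B, s) = (s*B)*s + √(-3 + (-4 - 1)) = (B*s)*s + √(-3 - 5) = B*s² + √(-8) = B*s² + 2*I*√2)
(x(K) + 2)*M(-6, 2) = ((3 - 6) + 2)*(-6*2² + 2*I*√2) = (-3 + 2)*(-6*4 + 2*I*√2) = -(-24 + 2*I*√2) = 24 - 2*I*√2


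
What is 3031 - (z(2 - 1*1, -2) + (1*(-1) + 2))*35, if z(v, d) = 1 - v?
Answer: 2996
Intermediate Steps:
3031 - (z(2 - 1*1, -2) + (1*(-1) + 2))*35 = 3031 - ((1 - (2 - 1*1)) + (1*(-1) + 2))*35 = 3031 - ((1 - (2 - 1)) + (-1 + 2))*35 = 3031 - ((1 - 1*1) + 1)*35 = 3031 - ((1 - 1) + 1)*35 = 3031 - (0 + 1)*35 = 3031 - 35 = 2996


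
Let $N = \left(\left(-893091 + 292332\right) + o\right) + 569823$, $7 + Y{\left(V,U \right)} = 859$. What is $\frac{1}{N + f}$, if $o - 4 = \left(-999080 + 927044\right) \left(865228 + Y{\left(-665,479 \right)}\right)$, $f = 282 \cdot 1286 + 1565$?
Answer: $- \frac{1}{62388605595} \approx -1.6029 \cdot 10^{-11}$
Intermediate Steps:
$Y{\left(V,U \right)} = 852$ ($Y{\left(V,U \right)} = -7 + 859 = 852$)
$f = 364217$ ($f = 362652 + 1565 = 364217$)
$o = -62388938876$ ($o = 4 + \left(-999080 + 927044\right) \left(865228 + 852\right) = 4 - 62388938880 = -62388938876$)
$N = -62388969812$ ($N = \left(\left(-893091 + 292332\right) - 62388938876\right) + 569823 = \left(-600759 - 62388938876\right) + 569823 = -62389539635 + 569823 = -62388969812$)
$\frac{1}{N + f} = \frac{1}{-62388969812 + 364217} = \frac{1}{-62388605595} = - \frac{1}{62388605595}$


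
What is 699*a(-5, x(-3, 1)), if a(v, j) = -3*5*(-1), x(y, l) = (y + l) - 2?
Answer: 10485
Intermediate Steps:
x(y, l) = -2 + l + y (x(y, l) = (l + y) - 2 = -2 + l + y)
a(v, j) = 15 (a(v, j) = -15*(-1) = 15)
699*a(-5, x(-3, 1)) = 699*15 = 10485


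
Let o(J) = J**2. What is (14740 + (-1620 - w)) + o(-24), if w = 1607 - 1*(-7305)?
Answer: 4784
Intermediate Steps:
w = 8912 (w = 1607 + 7305 = 8912)
(14740 + (-1620 - w)) + o(-24) = (14740 + (-1620 - 1*8912)) + (-24)**2 = (14740 + (-1620 - 8912)) + 576 = (14740 - 10532) + 576 = 4208 + 576 = 4784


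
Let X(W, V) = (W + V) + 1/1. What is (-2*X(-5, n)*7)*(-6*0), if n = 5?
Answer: 0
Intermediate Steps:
X(W, V) = 1 + V + W (X(W, V) = (V + W) + 1 = 1 + V + W)
(-2*X(-5, n)*7)*(-6*0) = (-2*(1 + 5 - 5)*7)*(-6*0) = (-2*1*7)*0 = -2*7*0 = -14*0 = 0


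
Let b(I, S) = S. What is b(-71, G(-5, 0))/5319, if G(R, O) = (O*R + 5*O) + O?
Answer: 0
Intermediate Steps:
G(R, O) = 6*O + O*R (G(R, O) = (5*O + O*R) + O = 6*O + O*R)
b(-71, G(-5, 0))/5319 = (0*(6 - 5))/5319 = (0*1)*(1/5319) = 0*(1/5319) = 0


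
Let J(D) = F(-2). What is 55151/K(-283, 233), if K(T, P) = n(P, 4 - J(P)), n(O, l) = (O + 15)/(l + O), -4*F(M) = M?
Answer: 26086423/496 ≈ 52594.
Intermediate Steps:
F(M) = -M/4
J(D) = ½ (J(D) = -¼*(-2) = ½)
n(O, l) = (15 + O)/(O + l)
K(T, P) = (15 + P)/(7/2 + P) (K(T, P) = (15 + P)/(P + (4 - 1*½)) = (15 + P)/(P + (4 - ½)) = (15 + P)/(P + 7/2) = (15 + P)/(7/2 + P))
55151/K(-283, 233) = 55151/((2*(15 + 233)/(7 + 2*233))) = 55151/((2*248/(7 + 466))) = 55151/((2*248/473)) = 55151/((2*(1/473)*248)) = 55151/(496/473) = 55151*(473/496) = 26086423/496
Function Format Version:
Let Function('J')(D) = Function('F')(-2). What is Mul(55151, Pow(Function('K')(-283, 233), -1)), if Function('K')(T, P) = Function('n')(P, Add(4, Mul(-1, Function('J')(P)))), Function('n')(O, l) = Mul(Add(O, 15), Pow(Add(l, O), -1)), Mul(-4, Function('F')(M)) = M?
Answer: Rational(26086423, 496) ≈ 52594.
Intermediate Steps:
Function('F')(M) = Mul(Rational(-1, 4), M)
Function('J')(D) = Rational(1, 2) (Function('J')(D) = Mul(Rational(-1, 4), -2) = Rational(1, 2))
Function('n')(O, l) = Mul(Pow(Add(O, l), -1), Add(15, O)) (Function('n')(O, l) = Mul(Add(15, O), Pow(Add(O, l), -1)) = Mul(Pow(Add(O, l), -1), Add(15, O)))
Function('K')(T, P) = Mul(Pow(Add(Rational(7, 2), P), -1), Add(15, P)) (Function('K')(T, P) = Mul(Pow(Add(P, Add(4, Mul(-1, Rational(1, 2)))), -1), Add(15, P)) = Mul(Pow(Add(P, Add(4, Rational(-1, 2))), -1), Add(15, P)) = Mul(Pow(Add(P, Rational(7, 2)), -1), Add(15, P)) = Mul(Pow(Add(Rational(7, 2), P), -1), Add(15, P)))
Mul(55151, Pow(Function('K')(-283, 233), -1)) = Mul(55151, Pow(Mul(2, Pow(Add(7, Mul(2, 233)), -1), Add(15, 233)), -1)) = Mul(55151, Pow(Mul(2, Pow(Add(7, 466), -1), 248), -1)) = Mul(55151, Pow(Mul(2, Pow(473, -1), 248), -1)) = Mul(55151, Pow(Mul(2, Rational(1, 473), 248), -1)) = Mul(55151, Pow(Rational(496, 473), -1)) = Mul(55151, Rational(473, 496)) = Rational(26086423, 496)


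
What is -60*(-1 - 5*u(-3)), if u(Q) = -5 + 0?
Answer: -1440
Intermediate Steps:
u(Q) = -5
-60*(-1 - 5*u(-3)) = -60*(-1 - 5*(-5)) = -60*(-1 + 25) = -60*24 = -1440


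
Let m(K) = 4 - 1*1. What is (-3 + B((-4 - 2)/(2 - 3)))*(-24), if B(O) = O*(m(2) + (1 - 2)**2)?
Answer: -504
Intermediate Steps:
m(K) = 3 (m(K) = 4 - 1 = 3)
B(O) = 4*O (B(O) = O*(3 + (1 - 2)**2) = O*(3 + (-1)**2) = O*(3 + 1) = O*4 = 4*O)
(-3 + B((-4 - 2)/(2 - 3)))*(-24) = (-3 + 4*((-4 - 2)/(2 - 3)))*(-24) = (-3 + 4*(-6/(-1)))*(-24) = (-3 + 4*(-6*(-1)))*(-24) = (-3 + 4*6)*(-24) = (-3 + 24)*(-24) = 21*(-24) = -504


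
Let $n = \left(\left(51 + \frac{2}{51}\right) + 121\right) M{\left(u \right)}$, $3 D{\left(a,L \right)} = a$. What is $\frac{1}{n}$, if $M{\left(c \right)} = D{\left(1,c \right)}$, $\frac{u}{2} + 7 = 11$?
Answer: $\frac{153}{8774} \approx 0.017438$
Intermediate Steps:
$D{\left(a,L \right)} = \frac{a}{3}$
$u = 8$ ($u = -14 + 2 \cdot 11 = -14 + 22 = 8$)
$M{\left(c \right)} = \frac{1}{3}$ ($M{\left(c \right)} = \frac{1}{3} \cdot 1 = \frac{1}{3}$)
$n = \frac{8774}{153}$ ($n = \left(\left(51 + \frac{2}{51}\right) + 121\right) \frac{1}{3} = \left(\frac{2603}{51} + 121\right) \frac{1}{3} = \frac{8774}{51} \cdot \frac{1}{3} = \frac{8774}{153} \approx 57.346$)
$\frac{1}{n} = \frac{1}{\frac{8774}{153}} = \frac{153}{8774}$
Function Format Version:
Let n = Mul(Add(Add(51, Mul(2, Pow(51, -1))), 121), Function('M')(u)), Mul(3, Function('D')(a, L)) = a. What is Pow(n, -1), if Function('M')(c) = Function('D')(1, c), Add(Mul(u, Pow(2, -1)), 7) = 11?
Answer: Rational(153, 8774) ≈ 0.017438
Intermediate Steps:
Function('D')(a, L) = Mul(Rational(1, 3), a)
u = 8 (u = Add(-14, Mul(2, 11)) = Add(-14, 22) = 8)
Function('M')(c) = Rational(1, 3) (Function('M')(c) = Mul(Rational(1, 3), 1) = Rational(1, 3))
n = Rational(8774, 153) (n = Mul(Add(Add(51, Mul(2, Pow(51, -1))), 121), Rational(1, 3)) = Mul(Add(Add(51, Mul(2, Rational(1, 51))), 121), Rational(1, 3)) = Mul(Add(Add(51, Rational(2, 51)), 121), Rational(1, 3)) = Mul(Add(Rational(2603, 51), 121), Rational(1, 3)) = Mul(Rational(8774, 51), Rational(1, 3)) = Rational(8774, 153) ≈ 57.346)
Pow(n, -1) = Pow(Rational(8774, 153), -1) = Rational(153, 8774)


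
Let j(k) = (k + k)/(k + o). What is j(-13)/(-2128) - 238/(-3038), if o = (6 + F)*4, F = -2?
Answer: 1165/14136 ≈ 0.082414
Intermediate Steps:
o = 16 (o = (6 - 2)*4 = 4*4 = 16)
j(k) = 2*k/(16 + k) (j(k) = (k + k)/(k + 16) = (2*k)/(16 + k) = 2*k/(16 + k))
j(-13)/(-2128) - 238/(-3038) = (2*(-13)/(16 - 13))/(-2128) - 238/(-3038) = (2*(-13)/3)*(-1/2128) - 238*(-1/3038) = (2*(-13)*(1/3))*(-1/2128) + 17/217 = -26/3*(-1/2128) + 17/217 = 13/3192 + 17/217 = 1165/14136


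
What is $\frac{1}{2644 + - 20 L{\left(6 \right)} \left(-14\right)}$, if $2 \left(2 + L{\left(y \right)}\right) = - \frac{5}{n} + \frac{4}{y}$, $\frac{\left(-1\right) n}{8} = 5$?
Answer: $\frac{6}{13169} \approx 0.00045562$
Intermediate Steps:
$n = -40$ ($n = \left(-8\right) 5 = -40$)
$L{\left(y \right)} = - \frac{31}{16} + \frac{2}{y}$ ($L{\left(y \right)} = -2 + \frac{- \frac{5}{-40} + \frac{4}{y}}{2} = -2 + \frac{\left(-5\right) \left(- \frac{1}{40}\right) + \frac{4}{y}}{2} = -2 + \frac{\frac{1}{8} + \frac{4}{y}}{2} = -2 + \left(\frac{1}{16} + \frac{2}{y}\right) = - \frac{31}{16} + \frac{2}{y}$)
$\frac{1}{2644 + - 20 L{\left(6 \right)} \left(-14\right)} = \frac{1}{2644 + - 20 \left(- \frac{31}{16} + \frac{2}{6}\right) \left(-14\right)} = \frac{1}{2644 + - 20 \left(- \frac{31}{16} + 2 \cdot \frac{1}{6}\right) \left(-14\right)} = \frac{1}{2644 + - 20 \left(- \frac{31}{16} + \frac{1}{3}\right) \left(-14\right)} = \frac{1}{2644 + \left(-20\right) \left(- \frac{77}{48}\right) \left(-14\right)} = \frac{1}{2644 + \frac{385}{12} \left(-14\right)} = \frac{1}{2644 - \frac{2695}{6}} = \frac{1}{\frac{13169}{6}} = \frac{6}{13169}$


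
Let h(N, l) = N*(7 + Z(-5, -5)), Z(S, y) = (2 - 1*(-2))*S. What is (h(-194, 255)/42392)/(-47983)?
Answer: -97/78234436 ≈ -1.2399e-6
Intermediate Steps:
Z(S, y) = 4*S (Z(S, y) = (2 + 2)*S = 4*S)
h(N, l) = -13*N (h(N, l) = N*(7 + 4*(-5)) = N*(7 - 20) = N*(-13) = -13*N)
(h(-194, 255)/42392)/(-47983) = (-13*(-194)/42392)/(-47983) = (2522*(1/42392))*(-1/47983) = (1261/21196)*(-1/47983) = -97/78234436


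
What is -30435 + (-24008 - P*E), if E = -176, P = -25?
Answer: -58843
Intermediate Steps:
-30435 + (-24008 - P*E) = -30435 + (-24008 - (-25)*(-176)) = -30435 + (-24008 - 1*4400) = -30435 + (-24008 - 4400) = -30435 - 28408 = -58843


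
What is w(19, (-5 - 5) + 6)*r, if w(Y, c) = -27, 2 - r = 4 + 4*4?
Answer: 486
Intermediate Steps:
r = -18 (r = 2 - (4 + 4*4) = 2 - (4 + 16) = 2 - 1*20 = 2 - 20 = -18)
w(19, (-5 - 5) + 6)*r = -27*(-18) = 486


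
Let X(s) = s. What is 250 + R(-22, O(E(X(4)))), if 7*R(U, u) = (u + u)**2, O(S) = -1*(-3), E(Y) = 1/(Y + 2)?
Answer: 1786/7 ≈ 255.14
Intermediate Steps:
E(Y) = 1/(2 + Y)
O(S) = 3
R(U, u) = 4*u**2/7 (R(U, u) = (u + u)**2/7 = (2*u)**2/7 = (4*u**2)/7 = 4*u**2/7)
250 + R(-22, O(E(X(4)))) = 250 + (4/7)*3**2 = 250 + (4/7)*9 = 250 + 36/7 = 1786/7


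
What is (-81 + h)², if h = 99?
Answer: 324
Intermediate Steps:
(-81 + h)² = (-81 + 99)² = 18² = 324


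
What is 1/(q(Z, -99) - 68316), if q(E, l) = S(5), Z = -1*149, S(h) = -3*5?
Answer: -1/68331 ≈ -1.4635e-5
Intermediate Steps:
S(h) = -15
Z = -149
q(E, l) = -15
1/(q(Z, -99) - 68316) = 1/(-15 - 68316) = 1/(-68331) = -1/68331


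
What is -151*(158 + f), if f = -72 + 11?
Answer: -14647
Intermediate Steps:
f = -61
-151*(158 + f) = -151*(158 - 61) = -151*97 = -14647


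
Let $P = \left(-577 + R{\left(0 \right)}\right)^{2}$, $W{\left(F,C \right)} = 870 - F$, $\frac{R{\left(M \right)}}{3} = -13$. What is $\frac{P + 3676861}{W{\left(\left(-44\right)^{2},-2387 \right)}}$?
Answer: $- \frac{4056317}{1066} \approx -3805.2$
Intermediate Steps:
$R{\left(M \right)} = -39$ ($R{\left(M \right)} = 3 \left(-13\right) = -39$)
$P = 379456$ ($P = \left(-577 - 39\right)^{2} = \left(-616\right)^{2} = 379456$)
$\frac{P + 3676861}{W{\left(\left(-44\right)^{2},-2387 \right)}} = \frac{379456 + 3676861}{870 - \left(-44\right)^{2}} = \frac{4056317}{870 - 1936} = \frac{4056317}{-1066} = 4056317 \left(- \frac{1}{1066}\right) = - \frac{4056317}{1066}$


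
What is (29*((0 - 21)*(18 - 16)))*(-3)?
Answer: 3654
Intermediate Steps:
(29*((0 - 21)*(18 - 16)))*(-3) = (29*(-21*2))*(-3) = (29*(-42))*(-3) = -1218*(-3) = 3654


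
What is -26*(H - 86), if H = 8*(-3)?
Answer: 2860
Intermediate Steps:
H = -24
-26*(H - 86) = -26*(-24 - 86) = -26*(-110) = 2860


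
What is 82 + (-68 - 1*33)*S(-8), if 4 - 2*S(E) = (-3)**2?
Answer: 669/2 ≈ 334.50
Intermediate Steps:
S(E) = -5/2 (S(E) = 2 - 1/2*(-3)**2 = 2 - 1/2*9 = 2 - 9/2 = -5/2)
82 + (-68 - 1*33)*S(-8) = 82 + (-68 - 1*33)*(-5/2) = 82 + (-68 - 33)*(-5/2) = 82 - 101*(-5/2) = 82 + 505/2 = 669/2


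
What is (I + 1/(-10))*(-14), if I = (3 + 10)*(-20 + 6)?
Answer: 12747/5 ≈ 2549.4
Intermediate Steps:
I = -182 (I = 13*(-14) = -182)
(I + 1/(-10))*(-14) = (-182 + 1/(-10))*(-14) = (-182 - ⅒)*(-14) = -1821/10*(-14) = 12747/5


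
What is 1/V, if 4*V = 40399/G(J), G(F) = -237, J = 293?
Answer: -948/40399 ≈ -0.023466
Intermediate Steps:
V = -40399/948 (V = (40399/(-237))/4 = (40399*(-1/237))/4 = (1/4)*(-40399/237) = -40399/948 ≈ -42.615)
1/V = 1/(-40399/948) = -948/40399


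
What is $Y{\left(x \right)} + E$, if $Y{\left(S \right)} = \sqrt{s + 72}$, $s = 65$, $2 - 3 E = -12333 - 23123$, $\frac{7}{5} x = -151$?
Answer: $\frac{35458}{3} + \sqrt{137} \approx 11831.0$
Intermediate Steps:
$x = - \frac{755}{7}$ ($x = \frac{5}{7} \left(-151\right) = - \frac{755}{7} \approx -107.86$)
$E = \frac{35458}{3}$ ($E = \frac{2}{3} - \frac{-12333 - 23123}{3} = \frac{2}{3} - - \frac{35456}{3} = \frac{2}{3} + \frac{35456}{3} = \frac{35458}{3} \approx 11819.0$)
$Y{\left(S \right)} = \sqrt{137}$ ($Y{\left(S \right)} = \sqrt{65 + 72} = \sqrt{137}$)
$Y{\left(x \right)} + E = \sqrt{137} + \frac{35458}{3} = \frac{35458}{3} + \sqrt{137}$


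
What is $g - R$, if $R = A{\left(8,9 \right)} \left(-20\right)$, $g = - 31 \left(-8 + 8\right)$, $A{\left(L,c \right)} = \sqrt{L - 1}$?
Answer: $20 \sqrt{7} \approx 52.915$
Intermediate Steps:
$A{\left(L,c \right)} = \sqrt{-1 + L}$
$g = 0$ ($g = \left(-31\right) 0 = 0$)
$R = - 20 \sqrt{7}$ ($R = \sqrt{-1 + 8} \left(-20\right) = \sqrt{7} \left(-20\right) = - 20 \sqrt{7} \approx -52.915$)
$g - R = 0 - - 20 \sqrt{7} = 0 + 20 \sqrt{7} = 20 \sqrt{7}$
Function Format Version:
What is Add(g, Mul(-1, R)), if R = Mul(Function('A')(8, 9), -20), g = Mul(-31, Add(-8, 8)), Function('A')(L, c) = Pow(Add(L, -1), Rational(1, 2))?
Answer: Mul(20, Pow(7, Rational(1, 2))) ≈ 52.915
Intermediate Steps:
Function('A')(L, c) = Pow(Add(-1, L), Rational(1, 2))
g = 0 (g = Mul(-31, 0) = 0)
R = Mul(-20, Pow(7, Rational(1, 2))) (R = Mul(Pow(Add(-1, 8), Rational(1, 2)), -20) = Mul(Pow(7, Rational(1, 2)), -20) = Mul(-20, Pow(7, Rational(1, 2))) ≈ -52.915)
Add(g, Mul(-1, R)) = Add(0, Mul(-1, Mul(-20, Pow(7, Rational(1, 2))))) = Add(0, Mul(20, Pow(7, Rational(1, 2)))) = Mul(20, Pow(7, Rational(1, 2)))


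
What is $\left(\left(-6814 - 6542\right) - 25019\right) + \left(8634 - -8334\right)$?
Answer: $-21407$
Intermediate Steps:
$\left(\left(-6814 - 6542\right) - 25019\right) + \left(8634 - -8334\right) = \left(\left(-6814 - 6542\right) - 25019\right) + \left(8634 + 8334\right) = \left(-13356 - 25019\right) + 16968 = -38375 + 16968 = -21407$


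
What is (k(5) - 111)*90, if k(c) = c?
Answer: -9540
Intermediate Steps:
(k(5) - 111)*90 = (5 - 111)*90 = -106*90 = -9540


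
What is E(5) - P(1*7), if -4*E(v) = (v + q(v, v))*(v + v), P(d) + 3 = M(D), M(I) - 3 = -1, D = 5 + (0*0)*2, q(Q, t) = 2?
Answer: -33/2 ≈ -16.500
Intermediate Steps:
D = 5 (D = 5 + 0*2 = 5 + 0 = 5)
M(I) = 2 (M(I) = 3 - 1 = 2)
P(d) = -1 (P(d) = -3 + 2 = -1)
E(v) = -v*(2 + v)/2 (E(v) = -(v + 2)*(v + v)/4 = -(2 + v)*2*v/4 = -v*(2 + v)/2)
E(5) - P(1*7) = -1/2*5*(2 + 5) - 1*(-1) = -1/2*5*7 + 1 = -35/2 + 1 = -33/2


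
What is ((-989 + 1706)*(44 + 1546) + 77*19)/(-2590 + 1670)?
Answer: -1141493/920 ≈ -1240.8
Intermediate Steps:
((-989 + 1706)*(44 + 1546) + 77*19)/(-2590 + 1670) = (717*1590 + 1463)/(-920) = (1140030 + 1463)*(-1/920) = 1141493*(-1/920) = -1141493/920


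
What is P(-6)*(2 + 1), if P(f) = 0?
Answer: 0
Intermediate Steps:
P(-6)*(2 + 1) = 0*(2 + 1) = 0*3 = 0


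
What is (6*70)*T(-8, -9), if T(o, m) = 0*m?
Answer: 0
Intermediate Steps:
T(o, m) = 0
(6*70)*T(-8, -9) = (6*70)*0 = 420*0 = 0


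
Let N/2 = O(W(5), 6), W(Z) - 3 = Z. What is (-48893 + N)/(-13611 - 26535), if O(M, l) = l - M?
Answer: 16299/13382 ≈ 1.2180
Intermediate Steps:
W(Z) = 3 + Z
N = -4 (N = 2*(6 - (3 + 5)) = 2*(6 - 1*8) = 2*(6 - 8) = 2*(-2) = -4)
(-48893 + N)/(-13611 - 26535) = (-48893 - 4)/(-13611 - 26535) = -48897/(-40146) = -48897*(-1/40146) = 16299/13382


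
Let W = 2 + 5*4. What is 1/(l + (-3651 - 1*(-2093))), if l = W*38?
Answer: -1/722 ≈ -0.0013850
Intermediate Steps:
W = 22 (W = 2 + 20 = 22)
l = 836 (l = 22*38 = 836)
1/(l + (-3651 - 1*(-2093))) = 1/(836 + (-3651 - 1*(-2093))) = 1/(836 + (-3651 + 2093)) = 1/(836 - 1558) = 1/(-722) = -1/722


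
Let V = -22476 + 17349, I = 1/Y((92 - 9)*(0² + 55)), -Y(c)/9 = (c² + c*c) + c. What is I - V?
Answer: 1923379361144/375147135 ≈ 5127.0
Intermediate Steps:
Y(c) = -18*c² - 9*c (Y(c) = -9*((c² + c*c) + c) = -9*((c² + c²) + c) = -9*(2*c² + c) = -9*(c + 2*c²) = -18*c² - 9*c)
I = -1/375147135 (I = 1/(-9*(92 - 9)*(0² + 55)*(1 + 2*((92 - 9)*(0² + 55)))) = 1/(-9*83*(0 + 55)*(1 + 2*(83*(0 + 55)))) = 1/(-9*83*55*(1 + 2*(83*55))) = 1/(-9*4565*(1 + 2*4565)) = 1/(-9*4565*(1 + 9130)) = 1/(-9*4565*9131) = 1/(-375147135) = -1/375147135 ≈ -2.6656e-9)
V = -5127
I - V = -1/375147135 - 1*(-5127) = -1/375147135 + 5127 = 1923379361144/375147135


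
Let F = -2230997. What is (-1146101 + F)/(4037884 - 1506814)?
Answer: -1688549/1265535 ≈ -1.3343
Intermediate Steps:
(-1146101 + F)/(4037884 - 1506814) = (-1146101 - 2230997)/(4037884 - 1506814) = -3377098/2531070 = -3377098*1/2531070 = -1688549/1265535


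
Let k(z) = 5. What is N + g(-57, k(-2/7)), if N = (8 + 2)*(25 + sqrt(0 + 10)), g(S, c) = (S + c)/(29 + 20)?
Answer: 12198/49 + 10*sqrt(10) ≈ 280.56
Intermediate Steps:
g(S, c) = S/49 + c/49 (g(S, c) = (S + c)/49 = (S + c)*(1/49) = S/49 + c/49)
N = 250 + 10*sqrt(10) (N = 10*(25 + sqrt(10)) = 250 + 10*sqrt(10) ≈ 281.62)
N + g(-57, k(-2/7)) = (250 + 10*sqrt(10)) + ((1/49)*(-57) + (1/49)*5) = (250 + 10*sqrt(10)) + (-57/49 + 5/49) = (250 + 10*sqrt(10)) - 52/49 = 12198/49 + 10*sqrt(10)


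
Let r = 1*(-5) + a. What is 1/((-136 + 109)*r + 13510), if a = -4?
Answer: 1/13753 ≈ 7.2711e-5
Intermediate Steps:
r = -9 (r = 1*(-5) - 4 = -5 - 4 = -9)
1/((-136 + 109)*r + 13510) = 1/((-136 + 109)*(-9) + 13510) = 1/(-27*(-9) + 13510) = 1/(243 + 13510) = 1/13753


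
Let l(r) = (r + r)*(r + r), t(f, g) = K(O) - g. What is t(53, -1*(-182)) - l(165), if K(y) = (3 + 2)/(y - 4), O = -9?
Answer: -1418071/13 ≈ -1.0908e+5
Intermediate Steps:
K(y) = 5/(-4 + y)
t(f, g) = -5/13 - g (t(f, g) = 5/(-4 - 9) - g = 5/(-13) - g = 5*(-1/13) - g = -5/13 - g)
l(r) = 4*r² (l(r) = (2*r)*(2*r) = 4*r²)
t(53, -1*(-182)) - l(165) = (-5/13 - (-1)*(-182)) - 4*165² = (-5/13 - 1*182) - 4*27225 = (-5/13 - 182) - 1*108900 = -2371/13 - 108900 = -1418071/13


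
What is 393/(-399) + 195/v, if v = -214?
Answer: -53969/28462 ≈ -1.8962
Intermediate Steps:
393/(-399) + 195/v = 393/(-399) + 195/(-214) = 393*(-1/399) + 195*(-1/214) = -131/133 - 195/214 = -53969/28462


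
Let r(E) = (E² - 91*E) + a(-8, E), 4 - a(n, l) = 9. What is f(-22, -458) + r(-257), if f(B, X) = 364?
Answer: 89795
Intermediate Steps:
a(n, l) = -5 (a(n, l) = 4 - 1*9 = 4 - 9 = -5)
r(E) = -5 + E² - 91*E (r(E) = (E² - 91*E) - 5 = -5 + E² - 91*E)
f(-22, -458) + r(-257) = 364 + (-5 + (-257)² - 91*(-257)) = 364 + (-5 + 66049 + 23387) = 364 + 89431 = 89795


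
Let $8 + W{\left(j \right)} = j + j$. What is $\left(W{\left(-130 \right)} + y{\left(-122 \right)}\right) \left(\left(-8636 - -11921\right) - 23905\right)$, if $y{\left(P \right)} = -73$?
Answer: $7031420$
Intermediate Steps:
$W{\left(j \right)} = -8 + 2 j$ ($W{\left(j \right)} = -8 + \left(j + j\right) = -8 + 2 j$)
$\left(W{\left(-130 \right)} + y{\left(-122 \right)}\right) \left(\left(-8636 - -11921\right) - 23905\right) = \left(\left(-8 + 2 \left(-130\right)\right) - 73\right) \left(\left(-8636 - -11921\right) - 23905\right) = \left(\left(-8 - 260\right) - 73\right) \left(\left(-8636 + 11921\right) - 23905\right) = \left(-268 - 73\right) \left(3285 - 23905\right) = \left(-341\right) \left(-20620\right) = 7031420$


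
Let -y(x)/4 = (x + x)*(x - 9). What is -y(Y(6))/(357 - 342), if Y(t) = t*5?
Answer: 336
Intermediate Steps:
Y(t) = 5*t
y(x) = -8*x*(-9 + x) (y(x) = -4*(x + x)*(x - 9) = -4*2*x*(-9 + x) = -8*x*(-9 + x))
-y(Y(6))/(357 - 342) = -8*(5*6)*(9 - 5*6)/(357 - 342) = -8*30*(9 - 1*30)/15 = -8*30*(9 - 30)/15 = -8*30*(-21)/15 = -(-5040)/15 = -1*(-336) = 336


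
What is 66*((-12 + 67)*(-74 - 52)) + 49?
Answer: -457331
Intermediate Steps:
66*((-12 + 67)*(-74 - 52)) + 49 = 66*(55*(-126)) + 49 = 66*(-6930) + 49 = -457380 + 49 = -457331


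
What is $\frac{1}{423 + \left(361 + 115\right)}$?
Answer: $\frac{1}{899} \approx 0.0011123$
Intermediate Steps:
$\frac{1}{423 + \left(361 + 115\right)} = \frac{1}{423 + 476} = \frac{1}{899}$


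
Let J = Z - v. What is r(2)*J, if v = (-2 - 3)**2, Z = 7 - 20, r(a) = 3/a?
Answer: -57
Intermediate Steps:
Z = -13
v = 25 (v = (-5)**2 = 25)
J = -38 (J = -13 - 1*25 = -13 - 25 = -38)
r(2)*J = (3/2)*(-38) = -57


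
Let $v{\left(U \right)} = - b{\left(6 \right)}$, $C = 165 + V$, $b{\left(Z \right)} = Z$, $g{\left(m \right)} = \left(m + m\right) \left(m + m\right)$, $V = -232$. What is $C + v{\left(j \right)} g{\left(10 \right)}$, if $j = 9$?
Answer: $-2467$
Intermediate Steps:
$g{\left(m \right)} = 4 m^{2}$ ($g{\left(m \right)} = 2 m 2 m = 4 m^{2}$)
$C = -67$ ($C = 165 - 232 = -67$)
$v{\left(U \right)} = -6$ ($v{\left(U \right)} = \left(-1\right) 6 = -6$)
$C + v{\left(j \right)} g{\left(10 \right)} = -67 - 6 \cdot 4 \cdot 10^{2} = -67 - 6 \cdot 4 \cdot 100 = -67 - 2400 = -2467$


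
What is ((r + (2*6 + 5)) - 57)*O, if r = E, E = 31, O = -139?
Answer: 1251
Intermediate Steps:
r = 31
((r + (2*6 + 5)) - 57)*O = ((31 + (2*6 + 5)) - 57)*(-139) = ((31 + (12 + 5)) - 57)*(-139) = ((31 + 17) - 57)*(-139) = (48 - 57)*(-139) = -9*(-139) = 1251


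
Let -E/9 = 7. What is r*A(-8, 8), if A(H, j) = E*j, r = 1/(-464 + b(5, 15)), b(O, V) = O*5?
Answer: 504/439 ≈ 1.1481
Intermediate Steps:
b(O, V) = 5*O
E = -63 (E = -9*7 = -63)
r = -1/439 (r = 1/(-464 + 5*5) = 1/(-464 + 25) = 1/(-439) = -1/439 ≈ -0.0022779)
A(H, j) = -63*j
r*A(-8, 8) = -(-63)*8/439 = -1/439*(-504) = 504/439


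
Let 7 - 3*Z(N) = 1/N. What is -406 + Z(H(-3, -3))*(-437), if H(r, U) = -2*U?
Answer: -25225/18 ≈ -1401.4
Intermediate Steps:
Z(N) = 7/3 - 1/(3*N)
-406 + Z(H(-3, -3))*(-437) = -406 + ((-1 + 7*(-2*(-3)))/(3*((-2*(-3)))))*(-437) = -406 + ((⅓)*(-1 + 7*6)/6)*(-437) = -406 + ((⅓)*(⅙)*(-1 + 42))*(-437) = -406 + ((⅓)*(⅙)*41)*(-437) = -406 + (41/18)*(-437) = -406 - 17917/18 = -25225/18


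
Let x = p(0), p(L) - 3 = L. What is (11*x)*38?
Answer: 1254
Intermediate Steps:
p(L) = 3 + L
x = 3 (x = 3 + 0 = 3)
(11*x)*38 = (11*3)*38 = 33*38 = 1254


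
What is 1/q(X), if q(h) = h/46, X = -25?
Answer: -46/25 ≈ -1.8400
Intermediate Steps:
q(h) = h/46 (q(h) = h*(1/46) = h/46)
1/q(X) = 1/((1/46)*(-25)) = 1/(-25/46) = -46/25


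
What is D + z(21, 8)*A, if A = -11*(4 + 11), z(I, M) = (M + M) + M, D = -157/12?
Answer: -47677/12 ≈ -3973.1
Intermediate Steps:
D = -157/12 (D = -157*1/12 = -157/12 ≈ -13.083)
z(I, M) = 3*M (z(I, M) = 2*M + M = 3*M)
A = -165 (A = -11*15 = -165)
D + z(21, 8)*A = -157/12 + (3*8)*(-165) = -157/12 + 24*(-165) = -157/12 - 3960 = -47677/12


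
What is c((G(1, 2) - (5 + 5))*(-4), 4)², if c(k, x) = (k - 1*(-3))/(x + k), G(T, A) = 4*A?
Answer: 121/144 ≈ 0.84028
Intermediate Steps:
c(k, x) = (3 + k)/(k + x) (c(k, x) = (k + 3)/(k + x) = (3 + k)/(k + x))
c((G(1, 2) - (5 + 5))*(-4), 4)² = ((3 + (4*2 - (5 + 5))*(-4))/((4*2 - (5 + 5))*(-4) + 4))² = ((3 + (8 - 1*10)*(-4))/((8 - 1*10)*(-4) + 4))² = ((3 + (8 - 10)*(-4))/((8 - 10)*(-4) + 4))² = ((3 - 2*(-4))/(-2*(-4) + 4))² = ((3 + 8)/(8 + 4))² = (11/12)² = 121/144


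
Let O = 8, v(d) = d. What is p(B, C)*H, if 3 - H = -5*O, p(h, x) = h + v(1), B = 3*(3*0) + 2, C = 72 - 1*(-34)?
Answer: 129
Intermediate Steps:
C = 106 (C = 72 + 34 = 106)
B = 2 (B = 3*0 + 2 = 0 + 2 = 2)
p(h, x) = 1 + h (p(h, x) = h + 1 = 1 + h)
H = 43 (H = 3 - (-5)*8 = 3 - 1*(-40) = 3 + 40 = 43)
p(B, C)*H = (1 + 2)*43 = 3*43 = 129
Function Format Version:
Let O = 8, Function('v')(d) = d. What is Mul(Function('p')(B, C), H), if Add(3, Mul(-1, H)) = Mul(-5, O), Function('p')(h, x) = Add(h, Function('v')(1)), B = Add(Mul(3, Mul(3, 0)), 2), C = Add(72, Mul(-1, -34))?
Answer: 129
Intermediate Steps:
C = 106 (C = Add(72, 34) = 106)
B = 2 (B = Add(Mul(3, 0), 2) = Add(0, 2) = 2)
Function('p')(h, x) = Add(1, h) (Function('p')(h, x) = Add(h, 1) = Add(1, h))
H = 43 (H = Add(3, Mul(-1, Mul(-5, 8))) = Add(3, Mul(-1, -40)) = Add(3, 40) = 43)
Mul(Function('p')(B, C), H) = Mul(Add(1, 2), 43) = Mul(3, 43) = 129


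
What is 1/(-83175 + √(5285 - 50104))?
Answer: -83175/6918125444 - I*√44819/6918125444 ≈ -1.2023e-5 - 3.0601e-8*I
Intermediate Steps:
1/(-83175 + √(5285 - 50104)) = 1/(-83175 + √(-44819)) = 1/(-83175 + I*√44819)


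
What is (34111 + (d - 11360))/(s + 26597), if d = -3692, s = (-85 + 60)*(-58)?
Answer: 6353/9349 ≈ 0.67954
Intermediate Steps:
s = 1450 (s = -25*(-58) = 1450)
(34111 + (d - 11360))/(s + 26597) = (34111 + (-3692 - 11360))/(1450 + 26597) = (34111 - 15052)/28047 = 19059*(1/28047) = 6353/9349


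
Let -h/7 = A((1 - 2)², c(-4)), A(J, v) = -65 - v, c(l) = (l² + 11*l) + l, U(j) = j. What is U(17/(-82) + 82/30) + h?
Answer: 287237/1230 ≈ 233.53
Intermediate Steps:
c(l) = l² + 12*l
h = 231 (h = -7*(-65 - (-4)*(12 - 4)) = -7*(-65 - (-4)*8) = -7*(-65 - 1*(-32)) = -7*(-65 + 32) = -7*(-33) = 231)
U(17/(-82) + 82/30) + h = (17/(-82) + 82/30) + 231 = (17*(-1/82) + 82*(1/30)) + 231 = (-17/82 + 41/15) + 231 = 3107/1230 + 231 = 287237/1230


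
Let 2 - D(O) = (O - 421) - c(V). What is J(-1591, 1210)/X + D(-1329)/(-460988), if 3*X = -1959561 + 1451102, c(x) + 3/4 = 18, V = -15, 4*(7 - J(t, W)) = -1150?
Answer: -275131365/49345999472 ≈ -0.0055756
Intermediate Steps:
J(t, W) = 589/2 (J(t, W) = 7 - ¼*(-1150) = 7 + 575/2 = 589/2)
c(x) = 69/4 (c(x) = -¾ + 18 = 69/4)
X = -508459/3 (X = (-1959561 + 1451102)/3 = (⅓)*(-508459) = -508459/3 ≈ -1.6949e+5)
D(O) = 1761/4 - O (D(O) = 2 - ((O - 421) - 1*69/4) = 2 - ((-421 + O) - 69/4) = 2 - (-1753/4 + O) = 2 + (1753/4 - O) = 1761/4 - O)
J(-1591, 1210)/X + D(-1329)/(-460988) = 589/(2*(-508459/3)) + (1761/4 - 1*(-1329))/(-460988) = (589/2)*(-3/508459) + (1761/4 + 1329)*(-1/460988) = -93/53522 + (7077/4)*(-1/460988) = -93/53522 - 7077/1843952 = -275131365/49345999472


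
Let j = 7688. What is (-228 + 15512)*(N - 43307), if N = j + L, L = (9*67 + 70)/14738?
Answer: -4011684322658/7369 ≈ -5.4440e+8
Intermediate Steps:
L = 673/14738 (L = (603 + 70)*(1/14738) = 673*(1/14738) = 673/14738 ≈ 0.045664)
N = 113306417/14738 (N = 7688 + 673/14738 = 113306417/14738 ≈ 7688.0)
(-228 + 15512)*(N - 43307) = (-228 + 15512)*(113306417/14738 - 43307) = 15284*(-524952149/14738) = -4011684322658/7369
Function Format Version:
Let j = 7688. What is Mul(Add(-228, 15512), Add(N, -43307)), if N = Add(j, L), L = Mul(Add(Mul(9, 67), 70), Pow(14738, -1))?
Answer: Rational(-4011684322658, 7369) ≈ -5.4440e+8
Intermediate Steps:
L = Rational(673, 14738) (L = Mul(Add(603, 70), Rational(1, 14738)) = Mul(673, Rational(1, 14738)) = Rational(673, 14738) ≈ 0.045664)
N = Rational(113306417, 14738) (N = Add(7688, Rational(673, 14738)) = Rational(113306417, 14738) ≈ 7688.0)
Mul(Add(-228, 15512), Add(N, -43307)) = Mul(Add(-228, 15512), Add(Rational(113306417, 14738), -43307)) = Mul(15284, Rational(-524952149, 14738)) = Rational(-4011684322658, 7369)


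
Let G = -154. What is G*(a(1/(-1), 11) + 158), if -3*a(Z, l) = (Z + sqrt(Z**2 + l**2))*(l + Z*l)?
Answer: -24332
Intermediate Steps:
a(Z, l) = -(Z + sqrt(Z**2 + l**2))*(l + Z*l)/3
G*(a(1/(-1), 11) + 158) = -154*(-1/3*11*(1/(-1) + (1/(-1))**2 + sqrt((1/(-1))**2 + 11**2) + sqrt((1/(-1))**2 + 11**2)/(-1)) + 158) = -154*(-1/3*11*(-1 + (-1)**2 + sqrt((-1)**2 + 121) - sqrt((-1)**2 + 121)) + 158) = -154*(-1/3*11*(-1 + 1 + sqrt(1 + 121) - sqrt(1 + 121)) + 158) = -154*(-1/3*11*(-1 + 1 + sqrt(122) - sqrt(122)) + 158) = -154*(-1/3*11*0 + 158) = -154*(0 + 158) = -154*158 = -24332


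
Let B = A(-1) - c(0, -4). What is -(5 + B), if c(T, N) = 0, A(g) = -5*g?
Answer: -10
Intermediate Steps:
B = 5 (B = -5*(-1) - 1*0 = 5 + 0 = 5)
-(5 + B) = -(5 + 5) = -1*10 = -10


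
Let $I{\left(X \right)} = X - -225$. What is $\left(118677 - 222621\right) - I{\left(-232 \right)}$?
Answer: $-103937$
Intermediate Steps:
$I{\left(X \right)} = 225 + X$ ($I{\left(X \right)} = X + 225 = 225 + X$)
$\left(118677 - 222621\right) - I{\left(-232 \right)} = \left(118677 - 222621\right) - \left(225 - 232\right) = \left(118677 - 222621\right) - -7 = -103944 + 7 = -103937$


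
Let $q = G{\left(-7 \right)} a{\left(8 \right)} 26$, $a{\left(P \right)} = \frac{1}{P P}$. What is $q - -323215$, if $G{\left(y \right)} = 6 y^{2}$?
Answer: $\frac{5173351}{16} \approx 3.2333 \cdot 10^{5}$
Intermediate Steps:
$a{\left(P \right)} = \frac{1}{P^{2}}$
$q = \frac{1911}{16}$ ($q = \frac{6 \left(-7\right)^{2}}{64} \cdot 26 = 6 \cdot 49 \cdot \frac{1}{64} \cdot 26 = 294 \cdot \frac{1}{64} \cdot 26 = \frac{147}{32} \cdot 26 = \frac{1911}{16} \approx 119.44$)
$q - -323215 = \frac{1911}{16} - -323215 = \frac{1911}{16} + 323215 = \frac{5173351}{16}$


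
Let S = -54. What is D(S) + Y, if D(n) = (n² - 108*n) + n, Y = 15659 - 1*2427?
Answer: 21926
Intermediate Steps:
Y = 13232 (Y = 15659 - 2427 = 13232)
D(n) = n² - 107*n
D(S) + Y = -54*(-107 - 54) + 13232 = -54*(-161) + 13232 = 8694 + 13232 = 21926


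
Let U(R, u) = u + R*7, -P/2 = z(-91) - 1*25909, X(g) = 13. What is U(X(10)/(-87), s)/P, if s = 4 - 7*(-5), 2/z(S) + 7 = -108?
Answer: 189865/259219719 ≈ 0.00073245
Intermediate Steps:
z(S) = -2/115 (z(S) = 2/(-7 - 108) = 2/(-115) = 2*(-1/115) = -2/115)
s = 39 (s = 4 + 35 = 39)
P = 5959074/115 (P = -2*(-2/115 - 1*25909) = -2*(-2/115 - 25909) = -2*(-2979537/115) = 5959074/115 ≈ 51818.)
U(R, u) = u + 7*R
U(X(10)/(-87), s)/P = (39 + 7*(13/(-87)))/(5959074/115) = (39 + 7*(13*(-1/87)))*(115/5959074) = (39 + 7*(-13/87))*(115/5959074) = (39 - 91/87)*(115/5959074) = (3302/87)*(115/5959074) = 189865/259219719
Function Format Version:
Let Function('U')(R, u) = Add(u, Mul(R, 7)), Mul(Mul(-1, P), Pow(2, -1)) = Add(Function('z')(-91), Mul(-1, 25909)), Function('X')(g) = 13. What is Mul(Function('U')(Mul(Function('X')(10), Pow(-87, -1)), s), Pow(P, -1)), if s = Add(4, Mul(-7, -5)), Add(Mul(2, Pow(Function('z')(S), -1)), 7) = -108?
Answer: Rational(189865, 259219719) ≈ 0.00073245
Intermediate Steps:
Function('z')(S) = Rational(-2, 115) (Function('z')(S) = Mul(2, Pow(Add(-7, -108), -1)) = Mul(2, Pow(-115, -1)) = Mul(2, Rational(-1, 115)) = Rational(-2, 115))
s = 39 (s = Add(4, 35) = 39)
P = Rational(5959074, 115) (P = Mul(-2, Add(Rational(-2, 115), Mul(-1, 25909))) = Mul(-2, Add(Rational(-2, 115), -25909)) = Mul(-2, Rational(-2979537, 115)) = Rational(5959074, 115) ≈ 51818.)
Function('U')(R, u) = Add(u, Mul(7, R))
Mul(Function('U')(Mul(Function('X')(10), Pow(-87, -1)), s), Pow(P, -1)) = Mul(Add(39, Mul(7, Mul(13, Pow(-87, -1)))), Pow(Rational(5959074, 115), -1)) = Mul(Add(39, Mul(7, Mul(13, Rational(-1, 87)))), Rational(115, 5959074)) = Mul(Add(39, Mul(7, Rational(-13, 87))), Rational(115, 5959074)) = Mul(Add(39, Rational(-91, 87)), Rational(115, 5959074)) = Mul(Rational(3302, 87), Rational(115, 5959074)) = Rational(189865, 259219719)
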